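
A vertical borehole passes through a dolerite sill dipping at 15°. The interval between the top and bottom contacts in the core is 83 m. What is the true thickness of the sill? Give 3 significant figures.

80.2 m

True thickness t = h · cos(dip) = 83 × cos 15°
t = 83 × 0.9659 = 80.172 m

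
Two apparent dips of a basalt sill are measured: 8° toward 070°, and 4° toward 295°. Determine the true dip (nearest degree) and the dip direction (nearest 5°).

Represent each trace as a vector plunging at its apparent dip toward its trend (east-north-up frame): v₁ = (0.931, 0.339, -0.139), v₂ = (-0.904, 0.422, -0.070).
The plane normal is n = v₁ × v₂ ∝ (0.035, 0.191, 0.699).
tan δ = √(n_x²+n_y²)/n_z = 0.194/0.699, so δ = 15.5°.
Dip direction = azimuth of (n_x, n_y) = atan2(0.035, 0.191) = 10°.

true dip 16°, dip direction 010°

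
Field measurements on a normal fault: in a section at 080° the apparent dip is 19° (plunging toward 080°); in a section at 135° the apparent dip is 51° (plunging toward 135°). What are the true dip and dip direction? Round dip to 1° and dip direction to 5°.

Represent each trace as a vector plunging at its apparent dip toward its trend (east-north-up frame): v₁ = (0.931, 0.164, -0.326), v₂ = (0.445, -0.445, -0.777).
Cross product v₁ × v₂ gives the pole to the plane: n ∝ (0.272, -0.579, 0.487).
True dip = arccos(n_z / |n|) = arccos(0.6061) = 52.7°.
Dip direction = azimuth of (n_x, n_y) = atan2(0.272, -0.579) = 155°.

true dip 53°, dip direction 155°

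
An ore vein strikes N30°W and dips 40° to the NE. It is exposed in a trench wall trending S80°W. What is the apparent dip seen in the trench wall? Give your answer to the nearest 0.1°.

Angle between strike (N30°W) and section (S80°W): β = 70°.
tan α = tan 40° × sin 70° = 0.8391 × 0.9397 = 0.7885
α = arctan(0.7885) = 38.26°

38.3°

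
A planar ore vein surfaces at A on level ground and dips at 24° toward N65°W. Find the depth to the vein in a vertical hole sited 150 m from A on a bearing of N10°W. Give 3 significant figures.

The hole lies 55° from the dip direction, so the down-dip offset is 150 × cos 55° = 86.04 m.
Depth = down-dip offset × tan(dip) = 86.04 × tan 24° = 86.04 × 0.4452
Depth = 38.31 m

38.3 m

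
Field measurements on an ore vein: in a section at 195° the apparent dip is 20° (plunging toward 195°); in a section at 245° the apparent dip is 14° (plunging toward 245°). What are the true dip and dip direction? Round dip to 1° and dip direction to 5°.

Each apparent-dip line lies in the plane. As unit vectors (x east, y north, z up), v₁ plunges 20°→195° and v₂ plunges 14°→245°.
The plane normal is n = v₁ × v₂ ∝ (-0.079, -0.242, 0.698).
Dip δ = arctan(|n_h|/n_z) = arctan(0.255/0.698) = 20.0°.
Dip direction = atan2(-0.079, -0.242) = 198° (azimuth of n's horizontal projection).

true dip 20°, dip direction 200°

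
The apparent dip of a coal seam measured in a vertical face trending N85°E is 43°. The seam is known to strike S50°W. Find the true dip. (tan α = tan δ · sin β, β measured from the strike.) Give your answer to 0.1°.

58.4°

β = acute angle between strike S50°W and section N85°E = 35°.
tan(true dip) = tan 43° / sin 35° = 1.6258
δ = arctan(1.6258) = 58.40°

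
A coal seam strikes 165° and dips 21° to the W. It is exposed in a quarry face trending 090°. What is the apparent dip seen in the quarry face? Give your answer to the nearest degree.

The section lies 75° from the strike.
tan(apparent dip) = tan 21° · sin 75° = 0.3708
apparent dip = arctan 0.3708 = 20.34°

20°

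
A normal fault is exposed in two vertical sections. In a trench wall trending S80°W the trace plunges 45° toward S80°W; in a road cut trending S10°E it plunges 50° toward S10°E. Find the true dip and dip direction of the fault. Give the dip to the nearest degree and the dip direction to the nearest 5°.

The two traces are lines in the plane: v₁ = (sin 260°·cos 45°, cos 260°·cos 45°, −sin 45°), v₂ = (sin 170°·cos 50°, cos 170°·cos 50°, −sin 50°).
Cross product v₁ × v₂ gives the pole to the plane: n ∝ (-0.354, -0.612, 0.455).
True dip = arccos(n_z / |n|) = arccos(0.5407) = 57.3°.
The horizontal component of n points toward azimuth atan2(n_x, n_y) = 210°, the dip direction.

true dip 57°, dip direction 210°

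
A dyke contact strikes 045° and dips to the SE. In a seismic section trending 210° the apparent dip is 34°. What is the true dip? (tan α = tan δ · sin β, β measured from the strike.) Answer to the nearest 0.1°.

The section is 15° from the strike.
tan δ = tan α / sin β = tan 34° / sin 15° = 0.6745 / 0.2588 = 2.6061
true dip = arctan 2.6061 = 69.01°

69.0°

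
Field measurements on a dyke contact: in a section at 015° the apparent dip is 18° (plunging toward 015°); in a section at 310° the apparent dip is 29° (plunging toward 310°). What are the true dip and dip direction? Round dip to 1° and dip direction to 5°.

true dip 29°, dip direction 320°

Represent each trace as a vector plunging at its apparent dip toward its trend (east-north-up frame): v₁ = (0.246, 0.919, -0.309), v₂ = (-0.670, 0.562, -0.485).
n = v₁ × v₂ = (-0.272, 0.326, 0.754) (taken with n_z > 0).
tan δ = √(n_x²+n_y²)/n_z = 0.425/0.754, so δ = 29.4°.
Dip direction = atan2(-0.272, 0.326) = 320° (azimuth of n's horizontal projection).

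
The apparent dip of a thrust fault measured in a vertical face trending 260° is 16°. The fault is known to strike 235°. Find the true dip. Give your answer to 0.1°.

The section is 25° from the strike.
tan(true dip) = tan 16° / sin 25° = 0.6785
δ = arctan(0.6785) = 34.16°

34.2°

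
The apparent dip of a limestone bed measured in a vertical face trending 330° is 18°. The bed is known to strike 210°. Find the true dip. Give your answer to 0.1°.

β = acute angle between strike 210° and section 330° = 60°.
tan δ = tan α / sin β = tan 18° / sin 60° = 0.3249 / 0.8660 = 0.3752
δ = arctan(0.3752) = 20.57°

20.6°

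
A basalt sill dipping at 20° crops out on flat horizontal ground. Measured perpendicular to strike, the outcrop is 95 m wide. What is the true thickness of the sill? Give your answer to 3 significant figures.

True thickness t = w · sin(dip) = 95 × sin 20°
t = 95 × 0.3420 = 32.492 m

32.5 m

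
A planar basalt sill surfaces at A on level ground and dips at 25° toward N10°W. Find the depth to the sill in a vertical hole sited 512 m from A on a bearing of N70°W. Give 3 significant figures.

119 m

The hole lies 60° from the dip direction, so the down-dip offset is 512 × cos 60° = 256.00 m.
Depth = down-dip offset × tan(dip) = 256.00 × tan 25° = 256.00 × 0.4663
Depth = 119.37 m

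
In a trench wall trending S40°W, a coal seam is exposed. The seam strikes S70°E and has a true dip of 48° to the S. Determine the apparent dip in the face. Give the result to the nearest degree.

46°

Angle between strike (S70°E) and section (S40°W): β = 70°.
tan(apparent dip) = tan 48° · sin 70° = 1.0436
α = arctan(1.0436) = 46.22°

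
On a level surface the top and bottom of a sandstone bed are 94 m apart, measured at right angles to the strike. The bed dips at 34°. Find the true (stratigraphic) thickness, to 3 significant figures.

52.6 m

True thickness t = w · sin(dip) = 94 × sin 34°
t = 94 × 0.5592 = 52.564 m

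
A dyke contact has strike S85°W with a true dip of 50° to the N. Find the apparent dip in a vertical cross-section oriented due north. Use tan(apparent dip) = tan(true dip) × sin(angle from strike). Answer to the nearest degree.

The section lies 85° from the strike.
tan α = tan 50° × sin 85° = 1.1918 × 0.9962 = 1.1872
α = arctan(1.1872) = 49.89°

50°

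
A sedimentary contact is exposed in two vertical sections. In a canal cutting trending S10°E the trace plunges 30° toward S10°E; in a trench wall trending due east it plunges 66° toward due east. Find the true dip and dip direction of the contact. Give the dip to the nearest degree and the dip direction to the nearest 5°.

Represent each trace as a vector plunging at its apparent dip toward its trend (east-north-up frame): v₁ = (0.150, -0.853, -0.500), v₂ = (0.407, 0.000, -0.914).
n = v₁ × v₂ = (0.779, -0.066, 0.347) (taken with n_z > 0).
True dip = arccos(n_z / |n|) = arccos(0.4055) = 66.1°.
Dip direction = atan2(0.779, -0.066) = 95° (azimuth of n's horizontal projection).

true dip 66°, dip direction 095°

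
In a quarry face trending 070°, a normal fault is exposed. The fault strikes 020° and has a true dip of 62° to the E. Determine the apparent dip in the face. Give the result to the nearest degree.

55°

The section lies 50° from the strike.
tan α = tan 62° × sin 50° = 1.8807 × 0.7660 = 1.4407
apparent dip = arctan 1.4407 = 55.24°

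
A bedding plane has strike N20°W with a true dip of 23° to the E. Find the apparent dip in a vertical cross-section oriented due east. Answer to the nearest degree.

The strike is N20°W and the section trends due east; the acute angle between them is β = 70°.
tan(apparent dip) = tan 23° · sin 70° = 0.3989
α = arctan(0.3989) = 21.75°

22°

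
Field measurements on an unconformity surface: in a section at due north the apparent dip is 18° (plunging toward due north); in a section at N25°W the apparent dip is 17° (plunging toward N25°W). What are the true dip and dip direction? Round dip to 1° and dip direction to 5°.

true dip 18°, dip direction 355°

Represent each trace as a vector plunging at its apparent dip toward its trend (east-north-up frame): v₁ = (0.000, 0.951, -0.309), v₂ = (-0.404, 0.867, -0.292).
Cross product v₁ × v₂ gives the pole to the plane: n ∝ (-0.010, 0.125, 0.384).
tan δ = √(n_x²+n_y²)/n_z = 0.125/0.384, so δ = 18.1°.
Dip direction = azimuth of (n_x, n_y) = atan2(-0.010, 0.125) = 355°.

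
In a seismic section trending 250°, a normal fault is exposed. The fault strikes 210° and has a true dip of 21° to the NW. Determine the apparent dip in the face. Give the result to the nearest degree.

Angle between strike (210°) and section (250°): β = 40°.
tan α = tan 21° × sin 40° = 0.3839 × 0.6428 = 0.2467
α = arctan(0.2467) = 13.86°

14°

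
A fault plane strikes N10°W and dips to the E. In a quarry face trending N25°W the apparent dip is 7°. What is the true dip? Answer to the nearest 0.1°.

β = acute angle between strike N10°W and section N25°W = 15°.
tan(true dip) = tan 7° / sin 15° = 0.4744
true dip = arctan 0.4744 = 25.38°

25.4°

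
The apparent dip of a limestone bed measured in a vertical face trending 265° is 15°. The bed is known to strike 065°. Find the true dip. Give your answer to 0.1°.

38.1°

β = acute angle between strike 065° and section 265° = 20°.
tan δ = tan α / sin β = tan 15° / sin 20° = 0.2679 / 0.3420 = 0.7834
δ = arctan(0.7834) = 38.08°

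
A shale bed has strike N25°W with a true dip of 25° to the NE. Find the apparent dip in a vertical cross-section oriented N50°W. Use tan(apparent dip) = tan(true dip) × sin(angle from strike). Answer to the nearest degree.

11°

Angle between strike (N25°W) and section (N50°W): β = 25°.
tan(apparent dip) = tan 25° · sin 25° = 0.1971
α = arctan(0.1971) = 11.15°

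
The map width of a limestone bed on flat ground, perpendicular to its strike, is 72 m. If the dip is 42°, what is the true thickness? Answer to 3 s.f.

True thickness t = w · sin(dip) = 72 × sin 42°
t = 72 × 0.6691 = 48.177 m

48.2 m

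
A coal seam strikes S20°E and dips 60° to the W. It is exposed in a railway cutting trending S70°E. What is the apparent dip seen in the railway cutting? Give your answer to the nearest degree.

Angle between strike (S20°E) and section (S70°E): β = 50°.
tan(apparent dip) = tan 60° · sin 50° = 1.3268
α = arctan(1.3268) = 53.00°

53°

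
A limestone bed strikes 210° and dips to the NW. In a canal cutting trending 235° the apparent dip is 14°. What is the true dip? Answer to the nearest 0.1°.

30.5°

β = acute angle between strike 210° and section 235° = 25°.
tan(true dip) = tan 14° / sin 25° = 0.5900
δ = arctan(0.5900) = 30.54°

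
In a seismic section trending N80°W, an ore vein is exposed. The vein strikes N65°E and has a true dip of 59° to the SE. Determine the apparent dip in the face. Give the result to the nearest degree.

44°

The strike is N65°E and the section trends N80°W; the acute angle between them is β = 35°.
tan α = tan 59° × sin 35° = 1.6643 × 0.5736 = 0.9546
α = arctan(0.9546) = 43.67°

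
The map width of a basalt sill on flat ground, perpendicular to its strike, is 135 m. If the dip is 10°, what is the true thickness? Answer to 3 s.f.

23.4 m

True thickness t = w · sin(dip) = 135 × sin 10°
t = 135 × 0.1736 = 23.443 m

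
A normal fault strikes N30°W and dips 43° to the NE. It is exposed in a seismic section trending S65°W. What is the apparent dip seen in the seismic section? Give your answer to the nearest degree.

43°

Angle between strike (N30°W) and section (S65°W): β = 85°.
tan α = tan 43° × sin 85° = 0.9325 × 0.9962 = 0.9290
α = arctan(0.9290) = 42.89°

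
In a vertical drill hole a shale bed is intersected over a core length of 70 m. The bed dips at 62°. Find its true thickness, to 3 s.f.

True thickness t = h · cos(dip) = 70 × cos 62°
t = 70 × 0.4695 = 32.863 m

32.9 m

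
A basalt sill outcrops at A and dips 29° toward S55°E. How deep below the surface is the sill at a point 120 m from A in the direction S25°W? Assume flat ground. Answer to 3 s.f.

11.6 m

The hole lies 80° from the dip direction, so the down-dip offset is 120 × cos 80° = 20.84 m.
Depth = down-dip offset × tan(dip) = 20.84 × tan 29° = 20.84 × 0.5543
Depth = 11.55 m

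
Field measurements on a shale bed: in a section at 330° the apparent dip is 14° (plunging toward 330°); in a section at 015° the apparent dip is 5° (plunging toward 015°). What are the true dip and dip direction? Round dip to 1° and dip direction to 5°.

Each apparent-dip line lies in the plane. As unit vectors (x east, y north, z up), v₁ plunges 14°→330° and v₂ plunges 5°→015°.
The plane normal is n = v₁ × v₂ ∝ (-0.160, 0.105, 0.683).
Dip δ = arctan(|n_h|/n_z) = arctan(0.191/0.683) = 15.6°.
Dip direction = azimuth of (n_x, n_y) = atan2(-0.160, 0.105) = 303°.

true dip 16°, dip direction 305°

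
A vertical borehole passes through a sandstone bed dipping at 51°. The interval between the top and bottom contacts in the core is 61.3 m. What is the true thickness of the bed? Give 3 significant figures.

38.6 m

True thickness t = h · cos(dip) = 61.3 × cos 51°
t = 61.3 × 0.6293 = 38.577 m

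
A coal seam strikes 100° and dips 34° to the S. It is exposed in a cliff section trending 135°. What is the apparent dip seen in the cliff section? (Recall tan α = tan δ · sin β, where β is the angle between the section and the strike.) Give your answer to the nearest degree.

Angle between strike (100°) and section (135°): β = 35°.
tan α = tan 34° × sin 35° = 0.6745 × 0.5736 = 0.3869
α = arctan(0.3869) = 21.15°

21°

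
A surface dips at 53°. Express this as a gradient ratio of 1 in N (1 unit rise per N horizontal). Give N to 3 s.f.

1 : N means tan θ = 1/N, so N = 1/tan 53° = 1/1.3270

1 in 0.754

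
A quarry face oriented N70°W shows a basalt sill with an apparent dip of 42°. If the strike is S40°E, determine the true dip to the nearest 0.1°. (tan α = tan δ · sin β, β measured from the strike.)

61.0°

The section is 30° from the strike.
tan δ = tan α / sin β = tan 42° / sin 30° = 0.9004 / 0.5000 = 1.8008
true dip = arctan 1.8008 = 60.96°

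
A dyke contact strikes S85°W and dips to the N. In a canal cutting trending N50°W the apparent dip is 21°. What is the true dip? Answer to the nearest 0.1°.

The section is 45° from the strike.
tan(true dip) = tan 21° / sin 45° = 0.5429
δ = arctan(0.5429) = 28.50°

28.5°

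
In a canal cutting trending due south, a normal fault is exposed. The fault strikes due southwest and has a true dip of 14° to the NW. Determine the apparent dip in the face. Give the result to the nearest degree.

10°

The section lies 45° from the strike.
tan α = tan 14° × sin 45° = 0.2493 × 0.7071 = 0.1763
α = arctan(0.1763) = 10.00°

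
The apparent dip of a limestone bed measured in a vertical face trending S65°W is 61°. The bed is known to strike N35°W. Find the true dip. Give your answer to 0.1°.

61.4°

The section is 80° from the strike.
tan(true dip) = tan 61° / sin 80° = 1.8319
δ = arctan(1.8319) = 61.37°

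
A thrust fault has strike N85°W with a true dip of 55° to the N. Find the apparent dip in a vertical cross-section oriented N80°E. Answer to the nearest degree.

Angle between strike (N85°W) and section (N80°E): β = 15°.
tan α = tan 55° × sin 15° = 1.4281 × 0.2588 = 0.3696
apparent dip = arctan 0.3696 = 20.29°

20°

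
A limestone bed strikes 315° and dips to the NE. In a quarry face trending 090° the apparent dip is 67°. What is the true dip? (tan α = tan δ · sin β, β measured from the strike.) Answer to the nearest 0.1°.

73.3°

The section is 45° from the strike.
tan(true dip) = tan 67° / sin 45° = 3.3317
δ = arctan(3.3317) = 73.29°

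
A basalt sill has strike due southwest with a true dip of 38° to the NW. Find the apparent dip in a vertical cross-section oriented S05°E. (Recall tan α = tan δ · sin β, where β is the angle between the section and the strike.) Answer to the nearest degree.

The strike is due southwest and the section trends S05°E; the acute angle between them is β = 50°.
tan(apparent dip) = tan 38° · sin 50° = 0.5985
α = arctan(0.5985) = 30.90°

31°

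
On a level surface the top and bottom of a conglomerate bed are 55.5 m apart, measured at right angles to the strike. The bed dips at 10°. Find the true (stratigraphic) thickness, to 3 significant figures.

True thickness t = w · sin(dip) = 55.5 × sin 10°
t = 55.5 × 0.1736 = 9.637 m

9.64 m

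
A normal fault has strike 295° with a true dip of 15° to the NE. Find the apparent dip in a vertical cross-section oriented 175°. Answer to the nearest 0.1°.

13.1°

Angle between strike (295°) and section (175°): β = 60°.
tan(apparent dip) = tan 15° · sin 60° = 0.2321
apparent dip = arctan 0.2321 = 13.06°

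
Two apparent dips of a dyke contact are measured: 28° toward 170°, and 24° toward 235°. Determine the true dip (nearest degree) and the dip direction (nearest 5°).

Each apparent-dip line lies in the plane. As unit vectors (x east, y north, z up), v₁ plunges 28°→170° and v₂ plunges 24°→235°.
The plane normal is n = v₁ × v₂ ∝ (-0.108, -0.414, 0.731).
Dip δ = arctan(|n_h|/n_z) = arctan(0.427/0.731) = 30.3°.
The horizontal component of n points toward azimuth atan2(n_x, n_y) = 195°, the dip direction.

true dip 30°, dip direction 195°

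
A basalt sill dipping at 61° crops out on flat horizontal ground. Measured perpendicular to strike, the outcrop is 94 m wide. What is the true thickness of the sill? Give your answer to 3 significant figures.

True thickness t = w · sin(dip) = 94 × sin 61°
t = 94 × 0.8746 = 82.214 m

82.2 m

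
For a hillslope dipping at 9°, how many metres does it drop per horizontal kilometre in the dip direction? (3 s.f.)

158 m

drop per km = 1000 × tan 9° = 1000 × 0.1584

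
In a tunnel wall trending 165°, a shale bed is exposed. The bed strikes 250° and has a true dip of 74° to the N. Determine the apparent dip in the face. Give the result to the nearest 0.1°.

Angle between strike (250°) and section (165°): β = 85°.
tan(apparent dip) = tan 74° · sin 85° = 3.4741
apparent dip = arctan 3.4741 = 73.94°

73.9°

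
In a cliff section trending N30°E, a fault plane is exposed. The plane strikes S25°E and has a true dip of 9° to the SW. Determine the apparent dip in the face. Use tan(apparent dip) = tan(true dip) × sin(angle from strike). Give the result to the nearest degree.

7°

The section lies 55° from the strike.
tan α = tan 9° × sin 55° = 0.1584 × 0.8192 = 0.1297
α = arctan(0.1297) = 7.39°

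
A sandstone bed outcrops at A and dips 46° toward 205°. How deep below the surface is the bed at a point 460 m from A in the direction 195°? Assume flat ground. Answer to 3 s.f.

469 m

The hole lies 10° from the dip direction, so the down-dip offset is 460 × cos 10° = 453.01 m.
Depth = down-dip offset × tan(dip) = 453.01 × tan 46° = 453.01 × 1.0355
Depth = 469.11 m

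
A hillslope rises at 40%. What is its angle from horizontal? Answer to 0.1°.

21.8°

tan θ = 40/100 = 0.4000
θ = arctan(0.4000) = 21.80°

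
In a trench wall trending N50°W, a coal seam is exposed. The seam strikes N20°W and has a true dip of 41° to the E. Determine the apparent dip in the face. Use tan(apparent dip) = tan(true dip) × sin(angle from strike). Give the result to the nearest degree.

23°

The strike is N20°W and the section trends N50°W; the acute angle between them is β = 30°.
tan(apparent dip) = tan 41° · sin 30° = 0.4346
α = arctan(0.4346) = 23.49°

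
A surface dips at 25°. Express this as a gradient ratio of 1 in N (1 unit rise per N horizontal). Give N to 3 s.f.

1 : N means tan θ = 1/N, so N = 1/tan 25° = 1/0.4663

1 in 2.14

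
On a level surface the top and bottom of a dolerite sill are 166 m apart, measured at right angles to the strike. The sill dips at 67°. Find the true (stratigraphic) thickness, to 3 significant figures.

True thickness t = w · sin(dip) = 166 × sin 67°
t = 166 × 0.9205 = 152.804 m

153 m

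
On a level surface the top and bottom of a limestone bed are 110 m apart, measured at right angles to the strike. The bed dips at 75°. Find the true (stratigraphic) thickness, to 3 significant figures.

True thickness t = w · sin(dip) = 110 × sin 75°
t = 110 × 0.9659 = 106.252 m

106 m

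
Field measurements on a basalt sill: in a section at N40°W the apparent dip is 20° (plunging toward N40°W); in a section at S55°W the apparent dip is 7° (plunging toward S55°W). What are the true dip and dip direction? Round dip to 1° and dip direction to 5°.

true dip 21°, dip direction 305°

Represent each trace as a vector plunging at its apparent dip toward its trend (east-north-up frame): v₁ = (-0.604, 0.720, -0.342), v₂ = (-0.813, -0.569, -0.122).
Cross product v₁ × v₂ gives the pole to the plane: n ∝ (-0.282, 0.204, 0.929).
Dip δ = arctan(|n_h|/n_z) = arctan(0.349/0.929) = 20.6°.
The horizontal component of n points toward azimuth atan2(n_x, n_y) = 306°, the dip direction.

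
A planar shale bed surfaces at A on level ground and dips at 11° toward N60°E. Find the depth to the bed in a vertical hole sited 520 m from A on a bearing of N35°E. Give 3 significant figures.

The hole lies 25° from the dip direction, so the down-dip offset is 520 × cos 25° = 471.28 m.
Depth = down-dip offset × tan(dip) = 471.28 × tan 11° = 471.28 × 0.1944
Depth = 91.61 m

91.6 m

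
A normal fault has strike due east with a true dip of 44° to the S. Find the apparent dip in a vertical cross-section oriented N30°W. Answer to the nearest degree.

Angle between strike (due east) and section (N30°W): β = 60°.
tan α = tan 44° × sin 60° = 0.9657 × 0.8660 = 0.8363
apparent dip = arctan 0.8363 = 39.91°

40°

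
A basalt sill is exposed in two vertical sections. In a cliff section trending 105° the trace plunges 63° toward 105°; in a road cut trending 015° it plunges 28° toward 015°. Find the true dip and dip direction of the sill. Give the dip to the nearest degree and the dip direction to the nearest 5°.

Represent each trace as a vector plunging at its apparent dip toward its trend (east-north-up frame): v₁ = (0.439, -0.118, -0.891), v₂ = (0.229, 0.853, -0.469).
Cross product v₁ × v₂ gives the pole to the plane: n ∝ (0.815, 0.002, 0.401).
Dip δ = arctan(|n_h|/n_z) = arctan(0.815/0.401) = 63.8°.
Dip direction = atan2(0.815, 0.002) = 90° (azimuth of n's horizontal projection).

true dip 64°, dip direction 090°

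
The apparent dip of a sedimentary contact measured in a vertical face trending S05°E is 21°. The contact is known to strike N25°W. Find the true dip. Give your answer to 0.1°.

The section is 20° from the strike.
tan(true dip) = tan 21° / sin 20° = 1.1223
δ = arctan(1.1223) = 48.30°

48.3°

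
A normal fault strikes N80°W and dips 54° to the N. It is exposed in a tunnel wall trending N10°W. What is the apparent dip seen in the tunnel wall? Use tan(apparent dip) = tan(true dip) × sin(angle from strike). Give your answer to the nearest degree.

52°

The strike is N80°W and the section trends N10°W; the acute angle between them is β = 70°.
tan α = tan 54° × sin 70° = 1.3764 × 0.9397 = 1.2934
apparent dip = arctan 1.2934 = 52.29°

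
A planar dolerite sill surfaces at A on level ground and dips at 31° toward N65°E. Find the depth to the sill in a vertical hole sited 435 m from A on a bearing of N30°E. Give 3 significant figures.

214 m

The hole lies 35° from the dip direction, so the down-dip offset is 435 × cos 35° = 356.33 m.
Depth = down-dip offset × tan(dip) = 356.33 × tan 31° = 356.33 × 0.6009
Depth = 214.11 m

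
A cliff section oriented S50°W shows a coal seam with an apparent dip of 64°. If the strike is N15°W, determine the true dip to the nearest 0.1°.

β = acute angle between strike N15°W and section S50°W = 65°.
tan(true dip) = tan 64° / sin 65° = 2.2623
δ = arctan(2.2623) = 66.15°

66.2°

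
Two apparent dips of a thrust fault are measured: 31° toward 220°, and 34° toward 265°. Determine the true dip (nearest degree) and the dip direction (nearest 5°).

true dip 35°, dip direction 250°

Represent each trace as a vector plunging at its apparent dip toward its trend (east-north-up frame): v₁ = (-0.551, -0.657, -0.515), v₂ = (-0.826, -0.072, -0.559).
n = v₁ × v₂ = (-0.330, -0.117, 0.502) (taken with n_z > 0).
tan δ = √(n_x²+n_y²)/n_z = 0.350/0.502, so δ = 34.9°.
Dip direction = atan2(-0.330, -0.117) = 250° (azimuth of n's horizontal projection).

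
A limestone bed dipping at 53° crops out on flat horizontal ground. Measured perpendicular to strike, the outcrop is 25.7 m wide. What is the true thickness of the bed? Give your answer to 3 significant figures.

20.5 m

True thickness t = w · sin(dip) = 25.7 × sin 53°
t = 25.7 × 0.7986 = 20.525 m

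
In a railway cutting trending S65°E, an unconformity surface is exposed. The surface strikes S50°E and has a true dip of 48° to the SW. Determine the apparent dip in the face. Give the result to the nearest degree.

Angle between strike (S50°E) and section (S65°E): β = 15°.
tan(apparent dip) = tan 48° · sin 15° = 0.2874
apparent dip = arctan 0.2874 = 16.04°

16°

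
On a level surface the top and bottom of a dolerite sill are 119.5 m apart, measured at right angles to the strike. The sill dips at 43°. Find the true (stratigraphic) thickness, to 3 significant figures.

True thickness t = w · sin(dip) = 119.5 × sin 43°
t = 119.5 × 0.6820 = 81.499 m

81.5 m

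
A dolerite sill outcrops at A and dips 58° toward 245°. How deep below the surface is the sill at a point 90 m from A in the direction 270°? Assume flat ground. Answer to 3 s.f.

131 m

The hole lies 25° from the dip direction, so the down-dip offset is 90 × cos 25° = 81.57 m.
Depth = down-dip offset × tan(dip) = 81.57 × tan 58° = 81.57 × 1.6003
Depth = 130.54 m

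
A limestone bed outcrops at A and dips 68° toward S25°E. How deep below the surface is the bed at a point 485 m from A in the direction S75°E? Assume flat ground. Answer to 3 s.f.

The hole lies 50° from the dip direction, so the down-dip offset is 485 × cos 50° = 311.75 m.
Depth = down-dip offset × tan(dip) = 311.75 × tan 68° = 311.75 × 2.4751
Depth = 771.61 m

772 m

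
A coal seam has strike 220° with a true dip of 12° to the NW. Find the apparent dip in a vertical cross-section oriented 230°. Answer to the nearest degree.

2°

The strike is 220° and the section trends 230°; the acute angle between them is β = 10°.
tan(apparent dip) = tan 12° · sin 10° = 0.0369
α = arctan(0.0369) = 2.11°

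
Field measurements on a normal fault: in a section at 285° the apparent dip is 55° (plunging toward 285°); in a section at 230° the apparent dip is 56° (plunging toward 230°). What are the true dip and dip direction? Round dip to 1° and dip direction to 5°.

Each apparent-dip line lies in the plane. As unit vectors (x east, y north, z up), v₁ plunges 55°→285° and v₂ plunges 56°→230°.
n = v₁ × v₂ = (-0.418, -0.108, 0.263) (taken with n_z > 0).
True dip = arccos(n_z / |n|) = arccos(0.5202) = 58.7°.
The horizontal component of n points toward azimuth atan2(n_x, n_y) = 255°, the dip direction.

true dip 59°, dip direction 255°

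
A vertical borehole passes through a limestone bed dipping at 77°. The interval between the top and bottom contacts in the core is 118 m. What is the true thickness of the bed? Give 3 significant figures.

True thickness t = h · cos(dip) = 118 × cos 77°
t = 118 × 0.2250 = 26.544 m

26.5 m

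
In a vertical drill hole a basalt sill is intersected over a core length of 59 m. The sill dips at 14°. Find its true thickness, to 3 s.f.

True thickness t = h · cos(dip) = 59 × cos 14°
t = 59 × 0.9703 = 57.247 m

57.2 m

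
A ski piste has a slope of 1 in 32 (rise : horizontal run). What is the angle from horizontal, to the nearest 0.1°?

1.8°

tan θ = 1/32 = 0.0312
θ = arctan(0.0312) = 1.79°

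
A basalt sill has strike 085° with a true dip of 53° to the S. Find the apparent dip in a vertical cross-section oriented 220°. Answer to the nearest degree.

43°

Angle between strike (085°) and section (220°): β = 45°.
tan α = tan 53° × sin 45° = 1.3270 × 0.7071 = 0.9384
α = arctan(0.9384) = 43.18°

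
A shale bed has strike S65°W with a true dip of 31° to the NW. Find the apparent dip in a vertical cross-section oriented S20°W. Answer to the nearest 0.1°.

The strike is S65°W and the section trends S20°W; the acute angle between them is β = 45°.
tan α = tan 31° × sin 45° = 0.6009 × 0.7071 = 0.4249
apparent dip = arctan 0.4249 = 23.02°

23.0°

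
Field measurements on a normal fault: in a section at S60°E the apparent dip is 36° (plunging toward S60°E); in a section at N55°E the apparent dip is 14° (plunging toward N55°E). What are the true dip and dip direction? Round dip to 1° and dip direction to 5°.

true dip 36°, dip direction 125°

Represent each trace as a vector plunging at its apparent dip toward its trend (east-north-up frame): v₁ = (0.701, -0.405, -0.588), v₂ = (0.795, 0.557, -0.242).
The plane normal is n = v₁ × v₂ ∝ (0.425, -0.298, 0.711).
tan δ = √(n_x²+n_y²)/n_z = 0.519/0.711, so δ = 36.1°.
Dip direction = atan2(0.425, -0.298) = 125° (azimuth of n's horizontal projection).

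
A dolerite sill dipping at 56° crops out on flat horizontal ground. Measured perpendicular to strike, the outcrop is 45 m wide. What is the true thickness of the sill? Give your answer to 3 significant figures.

True thickness t = w · sin(dip) = 45 × sin 56°
t = 45 × 0.8290 = 37.307 m

37.3 m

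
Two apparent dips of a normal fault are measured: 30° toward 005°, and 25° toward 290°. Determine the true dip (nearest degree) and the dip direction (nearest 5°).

The two traces are lines in the plane: v₁ = (sin 5°·cos 30°, cos 5°·cos 30°, −sin 30°), v₂ = (sin 290°·cos 25°, cos 290°·cos 25°, −sin 25°).
n = v₁ × v₂ = (-0.210, 0.458, 0.758) (taken with n_z > 0).
tan δ = √(n_x²+n_y²)/n_z = 0.503/0.758, so δ = 33.6°.
The horizontal component of n points toward azimuth atan2(n_x, n_y) = 335°, the dip direction.

true dip 34°, dip direction 335°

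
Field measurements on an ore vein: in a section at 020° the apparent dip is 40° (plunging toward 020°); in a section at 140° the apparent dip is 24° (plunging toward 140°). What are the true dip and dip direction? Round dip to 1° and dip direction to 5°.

true dip 53°, dip direction 070°

Each apparent-dip line lies in the plane. As unit vectors (x east, y north, z up), v₁ plunges 40°→020° and v₂ plunges 24°→140°.
The plane normal is n = v₁ × v₂ ∝ (0.743, 0.271, 0.606).
Dip δ = arctan(|n_h|/n_z) = arctan(0.790/0.606) = 52.5°.
The horizontal component of n points toward azimuth atan2(n_x, n_y) = 70°, the dip direction.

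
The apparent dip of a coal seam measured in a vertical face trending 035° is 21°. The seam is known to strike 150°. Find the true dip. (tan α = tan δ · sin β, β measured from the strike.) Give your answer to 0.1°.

23.0°

β = acute angle between strike 150° and section 035° = 65°.
tan δ = tan α / sin β = tan 21° / sin 65° = 0.3839 / 0.9063 = 0.4235
true dip = arctan 0.4235 = 22.95°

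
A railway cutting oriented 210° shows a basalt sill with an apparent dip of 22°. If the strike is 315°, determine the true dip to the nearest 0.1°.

The section is 75° from the strike.
tan(true dip) = tan 22° / sin 75° = 0.4183
δ = arctan(0.4183) = 22.70°

22.7°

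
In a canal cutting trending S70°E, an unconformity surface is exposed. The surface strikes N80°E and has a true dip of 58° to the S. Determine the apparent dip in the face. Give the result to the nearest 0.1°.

The strike is N80°E and the section trends S70°E; the acute angle between them is β = 30°.
tan(apparent dip) = tan 58° · sin 30° = 0.8002
α = arctan(0.8002) = 38.67°

38.7°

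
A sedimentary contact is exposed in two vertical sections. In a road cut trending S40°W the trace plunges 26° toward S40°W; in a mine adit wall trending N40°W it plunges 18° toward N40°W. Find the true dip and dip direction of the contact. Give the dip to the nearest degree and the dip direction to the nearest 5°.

true dip 33°, dip direction 260°

The two traces are lines in the plane: v₁ = (sin 220°·cos 26°, cos 220°·cos 26°, −sin 26°), v₂ = (sin 320°·cos 18°, cos 320°·cos 18°, −sin 18°).
Cross product v₁ × v₂ gives the pole to the plane: n ∝ (-0.532, -0.089, 0.842).
Dip δ = arctan(|n_h|/n_z) = arctan(0.540/0.842) = 32.7°.
Dip direction = azimuth of (n_x, n_y) = atan2(-0.532, -0.089) = 260°.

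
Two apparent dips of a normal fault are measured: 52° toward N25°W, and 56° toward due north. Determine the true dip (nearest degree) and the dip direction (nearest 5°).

true dip 56°, dip direction 005°

The two traces are lines in the plane: v₁ = (sin 335°·cos 52°, cos 335°·cos 52°, −sin 52°), v₂ = (sin 0°·cos 56°, cos 0°·cos 56°, −sin 56°).
The plane normal is n = v₁ × v₂ ∝ (0.022, 0.216, 0.145).
tan δ = √(n_x²+n_y²)/n_z = 0.217/0.145, so δ = 56.1°.
Dip direction = azimuth of (n_x, n_y) = atan2(0.022, 0.216) = 6°.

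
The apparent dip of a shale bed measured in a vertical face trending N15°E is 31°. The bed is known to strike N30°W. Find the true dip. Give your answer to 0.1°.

The section is 45° from the strike.
tan δ = tan α / sin β = tan 31° / sin 45° = 0.6009 / 0.7071 = 0.8497
δ = arctan(0.8497) = 40.36°

40.4°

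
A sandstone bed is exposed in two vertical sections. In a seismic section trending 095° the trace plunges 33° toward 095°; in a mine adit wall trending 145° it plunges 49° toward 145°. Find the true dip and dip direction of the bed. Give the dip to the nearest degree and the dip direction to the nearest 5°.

true dip 49°, dip direction 150°

The two traces are lines in the plane: v₁ = (sin 95°·cos 33°, cos 95°·cos 33°, −sin 33°), v₂ = (sin 145°·cos 49°, cos 145°·cos 49°, −sin 49°).
The plane normal is n = v₁ × v₂ ∝ (0.238, -0.426, 0.421).
Dip δ = arctan(|n_h|/n_z) = arctan(0.487/0.421) = 49.1°.
Dip direction = azimuth of (n_x, n_y) = atan2(0.238, -0.426) = 151°.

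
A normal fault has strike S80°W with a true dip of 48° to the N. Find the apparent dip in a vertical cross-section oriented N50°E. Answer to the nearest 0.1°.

29.0°

Angle between strike (S80°W) and section (N50°E): β = 30°.
tan(apparent dip) = tan 48° · sin 30° = 0.5553
α = arctan(0.5553) = 29.04°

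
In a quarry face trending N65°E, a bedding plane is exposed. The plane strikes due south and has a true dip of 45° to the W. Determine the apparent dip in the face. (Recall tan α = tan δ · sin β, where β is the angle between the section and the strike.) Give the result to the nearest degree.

Angle between strike (due south) and section (N65°E): β = 65°.
tan(apparent dip) = tan 45° · sin 65° = 0.9063
α = arctan(0.9063) = 42.19°

42°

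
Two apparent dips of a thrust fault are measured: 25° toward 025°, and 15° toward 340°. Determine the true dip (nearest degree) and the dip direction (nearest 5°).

true dip 25°, dip direction 035°

Each apparent-dip line lies in the plane. As unit vectors (x east, y north, z up), v₁ plunges 25°→025° and v₂ plunges 15°→340°.
The plane normal is n = v₁ × v₂ ∝ (0.171, 0.239, 0.619).
Dip δ = arctan(|n_h|/n_z) = arctan(0.294/0.619) = 25.4°.
Dip direction = azimuth of (n_x, n_y) = atan2(0.171, 0.239) = 36°.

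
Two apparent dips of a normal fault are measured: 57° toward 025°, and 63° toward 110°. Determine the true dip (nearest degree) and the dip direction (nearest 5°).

true dip 67°, dip direction 075°

The two traces are lines in the plane: v₁ = (sin 25°·cos 57°, cos 25°·cos 57°, −sin 57°), v₂ = (sin 110°·cos 63°, cos 110°·cos 63°, −sin 63°).
Cross product v₁ × v₂ gives the pole to the plane: n ∝ (0.570, 0.153, 0.246).
True dip = arccos(n_z / |n|) = arccos(0.3852) = 67.3°.
The horizontal component of n points toward azimuth atan2(n_x, n_y) = 75°, the dip direction.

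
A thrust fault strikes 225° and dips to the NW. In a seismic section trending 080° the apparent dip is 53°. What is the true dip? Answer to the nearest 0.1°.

β = acute angle between strike 225° and section 080° = 35°.
tan(true dip) = tan 53° / sin 35° = 2.3136
true dip = arctan 2.3136 = 66.62°

66.6°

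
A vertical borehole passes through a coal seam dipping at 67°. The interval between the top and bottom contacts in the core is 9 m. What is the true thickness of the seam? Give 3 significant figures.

True thickness t = h · cos(dip) = 9 × cos 67°
t = 9 × 0.3907 = 3.517 m

3.52 m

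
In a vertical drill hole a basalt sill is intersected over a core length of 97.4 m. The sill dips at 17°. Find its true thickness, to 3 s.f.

93.1 m

True thickness t = h · cos(dip) = 97.4 × cos 17°
t = 97.4 × 0.9563 = 93.144 m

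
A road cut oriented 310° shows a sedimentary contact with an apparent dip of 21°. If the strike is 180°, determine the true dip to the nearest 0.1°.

β = acute angle between strike 180° and section 310° = 50°.
tan δ = tan α / sin β = tan 21° / sin 50° = 0.3839 / 0.7660 = 0.5011
true dip = arctan 0.5011 = 26.62°

26.6°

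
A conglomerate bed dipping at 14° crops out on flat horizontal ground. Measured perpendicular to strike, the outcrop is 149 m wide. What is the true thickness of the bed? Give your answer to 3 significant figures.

36.0 m

True thickness t = w · sin(dip) = 149 × sin 14°
t = 149 × 0.2419 = 36.046 m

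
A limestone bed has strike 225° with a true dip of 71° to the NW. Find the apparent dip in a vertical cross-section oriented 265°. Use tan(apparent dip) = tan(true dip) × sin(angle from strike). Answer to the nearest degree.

The section lies 40° from the strike.
tan(apparent dip) = tan 71° · sin 40° = 1.8668
α = arctan(1.8668) = 61.82°

62°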